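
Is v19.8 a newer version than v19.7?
Yes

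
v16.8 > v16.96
False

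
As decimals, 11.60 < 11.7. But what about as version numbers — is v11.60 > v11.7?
True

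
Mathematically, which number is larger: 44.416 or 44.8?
44.8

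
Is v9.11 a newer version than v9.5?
Yes. Version numbers are compared segment by segment as integers, not as decimals: minor version 11 > 5, so v9.11 > v9.5 (even though the decimal 9.11 < 9.5).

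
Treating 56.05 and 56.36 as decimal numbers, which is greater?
56.36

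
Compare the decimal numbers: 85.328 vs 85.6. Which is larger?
85.6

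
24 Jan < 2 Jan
False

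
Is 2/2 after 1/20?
Yes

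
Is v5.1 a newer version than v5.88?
No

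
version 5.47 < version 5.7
False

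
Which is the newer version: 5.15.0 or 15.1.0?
15.1.0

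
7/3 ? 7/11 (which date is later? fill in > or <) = <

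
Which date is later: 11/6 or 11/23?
11/23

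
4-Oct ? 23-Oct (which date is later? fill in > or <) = <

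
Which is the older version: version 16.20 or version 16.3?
version 16.3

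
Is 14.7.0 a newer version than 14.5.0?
Yes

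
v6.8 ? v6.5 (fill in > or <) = >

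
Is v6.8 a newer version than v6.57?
No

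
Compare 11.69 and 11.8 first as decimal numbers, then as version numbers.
As decimals: 11.69 < 11.8. As versions: v11.69 > v11.8 (minor version 69 > 8).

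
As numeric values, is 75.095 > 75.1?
False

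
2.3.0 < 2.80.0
True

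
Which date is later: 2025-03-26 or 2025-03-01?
2025-03-26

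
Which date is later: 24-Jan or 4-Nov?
4-Nov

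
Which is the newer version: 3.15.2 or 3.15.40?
3.15.40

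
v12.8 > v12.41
False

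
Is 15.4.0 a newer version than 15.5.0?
No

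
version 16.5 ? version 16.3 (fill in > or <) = >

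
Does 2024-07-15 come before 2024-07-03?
No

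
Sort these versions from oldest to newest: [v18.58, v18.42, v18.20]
[v18.20, v18.42, v18.58]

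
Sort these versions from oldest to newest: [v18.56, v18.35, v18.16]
[v18.16, v18.35, v18.56]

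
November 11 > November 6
True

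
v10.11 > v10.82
False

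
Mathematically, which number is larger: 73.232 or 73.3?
73.3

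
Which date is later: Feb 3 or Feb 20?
Feb 20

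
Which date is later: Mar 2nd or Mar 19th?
Mar 19th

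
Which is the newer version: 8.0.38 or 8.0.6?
8.0.38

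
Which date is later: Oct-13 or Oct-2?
Oct-13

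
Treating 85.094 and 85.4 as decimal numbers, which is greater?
85.4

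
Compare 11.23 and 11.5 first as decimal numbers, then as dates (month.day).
As decimals: 11.23 < 11.5. As dates: 11/23 is later than 11/5 (day 23 > day 5).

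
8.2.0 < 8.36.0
True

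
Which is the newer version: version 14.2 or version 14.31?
version 14.31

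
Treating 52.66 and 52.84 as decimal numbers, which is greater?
52.84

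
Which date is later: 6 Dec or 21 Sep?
6 Dec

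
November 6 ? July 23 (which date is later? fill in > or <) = >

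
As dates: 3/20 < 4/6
True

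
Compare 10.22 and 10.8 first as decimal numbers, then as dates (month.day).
As decimals: 10.22 < 10.8. As dates: 10/22 is later than 10/8 (day 22 > day 8).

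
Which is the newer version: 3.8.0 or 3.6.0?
3.8.0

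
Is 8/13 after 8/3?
Yes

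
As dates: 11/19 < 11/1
False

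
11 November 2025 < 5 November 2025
False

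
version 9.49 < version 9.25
False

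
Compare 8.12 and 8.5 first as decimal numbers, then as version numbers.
As decimals: 8.12 < 8.5. As versions: v8.12 > v8.5 (minor version 12 > 5).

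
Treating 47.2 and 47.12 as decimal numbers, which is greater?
47.2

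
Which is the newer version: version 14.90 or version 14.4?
version 14.90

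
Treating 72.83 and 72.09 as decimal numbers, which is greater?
72.83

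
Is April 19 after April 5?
Yes. Day 19 comes after day 5 in April — this is a date comparison, not a decimal one (the decimal 4.19 would be smaller than 4.5).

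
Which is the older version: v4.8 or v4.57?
v4.8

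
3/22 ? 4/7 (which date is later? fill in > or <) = <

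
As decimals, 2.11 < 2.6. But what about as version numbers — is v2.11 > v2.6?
True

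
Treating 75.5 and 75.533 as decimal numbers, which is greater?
75.533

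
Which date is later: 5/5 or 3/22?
5/5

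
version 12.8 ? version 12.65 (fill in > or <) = <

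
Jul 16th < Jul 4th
False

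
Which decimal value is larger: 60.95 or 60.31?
60.95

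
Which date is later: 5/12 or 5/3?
5/12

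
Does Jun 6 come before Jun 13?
Yes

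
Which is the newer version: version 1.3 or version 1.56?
version 1.56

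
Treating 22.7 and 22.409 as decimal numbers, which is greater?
22.7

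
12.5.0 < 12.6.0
True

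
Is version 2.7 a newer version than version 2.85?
No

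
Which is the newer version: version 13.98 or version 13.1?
version 13.98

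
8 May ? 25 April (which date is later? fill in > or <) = >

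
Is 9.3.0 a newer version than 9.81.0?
No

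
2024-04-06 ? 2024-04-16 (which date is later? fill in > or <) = <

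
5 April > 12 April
False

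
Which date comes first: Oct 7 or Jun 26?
Jun 26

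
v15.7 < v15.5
False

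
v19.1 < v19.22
True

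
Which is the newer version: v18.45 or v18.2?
v18.45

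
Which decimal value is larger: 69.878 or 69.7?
69.878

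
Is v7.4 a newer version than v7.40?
No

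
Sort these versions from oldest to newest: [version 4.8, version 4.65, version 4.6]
[version 4.6, version 4.8, version 4.65]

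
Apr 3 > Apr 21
False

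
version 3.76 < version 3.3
False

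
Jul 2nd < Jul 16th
True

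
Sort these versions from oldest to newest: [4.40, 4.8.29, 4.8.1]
[4.8.1, 4.8.29, 4.40]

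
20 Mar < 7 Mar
False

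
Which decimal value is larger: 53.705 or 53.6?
53.705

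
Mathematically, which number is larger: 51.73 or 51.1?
51.73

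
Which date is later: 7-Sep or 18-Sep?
18-Sep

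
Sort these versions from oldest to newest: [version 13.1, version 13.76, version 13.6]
[version 13.1, version 13.6, version 13.76]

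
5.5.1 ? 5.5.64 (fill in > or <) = <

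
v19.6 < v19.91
True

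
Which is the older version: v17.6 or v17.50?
v17.6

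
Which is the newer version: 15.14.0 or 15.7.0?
15.14.0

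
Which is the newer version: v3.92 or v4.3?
v4.3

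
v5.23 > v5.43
False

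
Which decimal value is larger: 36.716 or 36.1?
36.716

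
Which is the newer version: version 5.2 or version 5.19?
version 5.19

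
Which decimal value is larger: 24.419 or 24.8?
24.8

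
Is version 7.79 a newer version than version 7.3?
Yes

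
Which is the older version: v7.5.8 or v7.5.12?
v7.5.8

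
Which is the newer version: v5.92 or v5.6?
v5.92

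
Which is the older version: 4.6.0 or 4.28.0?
4.6.0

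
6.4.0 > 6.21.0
False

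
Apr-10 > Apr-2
True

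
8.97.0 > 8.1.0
True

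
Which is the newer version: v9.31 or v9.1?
v9.31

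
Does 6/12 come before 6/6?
No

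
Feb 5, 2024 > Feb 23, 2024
False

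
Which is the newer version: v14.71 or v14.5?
v14.71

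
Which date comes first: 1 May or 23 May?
1 May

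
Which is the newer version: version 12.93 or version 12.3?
version 12.93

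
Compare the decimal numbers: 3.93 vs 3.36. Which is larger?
3.93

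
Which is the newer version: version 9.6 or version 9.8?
version 9.8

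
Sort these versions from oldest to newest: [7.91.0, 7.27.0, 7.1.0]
[7.1.0, 7.27.0, 7.91.0]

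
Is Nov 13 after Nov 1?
Yes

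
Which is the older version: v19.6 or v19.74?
v19.6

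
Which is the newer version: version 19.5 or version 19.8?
version 19.8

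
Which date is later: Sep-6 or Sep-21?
Sep-21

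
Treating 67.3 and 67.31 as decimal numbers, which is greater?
67.31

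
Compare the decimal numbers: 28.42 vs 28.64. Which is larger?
28.64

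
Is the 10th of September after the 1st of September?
Yes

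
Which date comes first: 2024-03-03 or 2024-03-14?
2024-03-03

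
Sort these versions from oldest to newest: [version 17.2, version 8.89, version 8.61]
[version 8.61, version 8.89, version 17.2]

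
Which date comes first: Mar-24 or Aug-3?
Mar-24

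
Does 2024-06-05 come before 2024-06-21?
Yes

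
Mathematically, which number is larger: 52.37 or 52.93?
52.93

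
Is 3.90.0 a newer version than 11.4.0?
No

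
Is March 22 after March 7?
Yes. Day 22 comes after day 7 in March — this is a date comparison, not a decimal one (the decimal 3.22 would be smaller than 3.7).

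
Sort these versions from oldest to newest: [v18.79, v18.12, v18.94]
[v18.12, v18.79, v18.94]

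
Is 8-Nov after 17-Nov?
No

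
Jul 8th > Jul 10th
False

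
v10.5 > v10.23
False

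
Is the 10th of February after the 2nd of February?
Yes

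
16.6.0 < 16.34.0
True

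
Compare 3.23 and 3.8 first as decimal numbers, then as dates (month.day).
As decimals: 3.23 < 3.8. As dates: 3/23 is later than 3/8 (day 23 > day 8).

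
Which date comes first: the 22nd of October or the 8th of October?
the 8th of October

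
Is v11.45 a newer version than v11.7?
Yes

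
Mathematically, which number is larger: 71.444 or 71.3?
71.444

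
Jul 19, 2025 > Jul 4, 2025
True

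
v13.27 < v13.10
False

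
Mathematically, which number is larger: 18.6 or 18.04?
18.6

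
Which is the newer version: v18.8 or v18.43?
v18.43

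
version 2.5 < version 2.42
True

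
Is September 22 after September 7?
Yes. Day 22 comes after day 7 in September — this is a date comparison, not a decimal one (the decimal 9.22 would be smaller than 9.7).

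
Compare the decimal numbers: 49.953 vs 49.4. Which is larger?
49.953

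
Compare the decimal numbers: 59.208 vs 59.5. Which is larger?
59.5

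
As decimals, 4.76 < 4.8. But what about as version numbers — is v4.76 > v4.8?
True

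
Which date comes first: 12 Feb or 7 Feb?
7 Feb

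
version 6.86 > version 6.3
True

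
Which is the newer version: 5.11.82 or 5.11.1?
5.11.82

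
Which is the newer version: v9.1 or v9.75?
v9.75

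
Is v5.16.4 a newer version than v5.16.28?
No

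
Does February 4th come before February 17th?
Yes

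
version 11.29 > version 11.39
False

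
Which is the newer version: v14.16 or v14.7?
v14.16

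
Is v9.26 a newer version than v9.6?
Yes. Version numbers are compared segment by segment as integers, not as decimals: minor version 26 > 6, so v9.26 > v9.6 (even though the decimal 9.26 < 9.6).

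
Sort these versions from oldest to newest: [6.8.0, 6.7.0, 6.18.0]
[6.7.0, 6.8.0, 6.18.0]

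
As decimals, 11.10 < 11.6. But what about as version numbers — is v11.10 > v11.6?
True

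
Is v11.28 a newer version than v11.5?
Yes. Version numbers are compared segment by segment as integers, not as decimals: minor version 28 > 5, so v11.28 > v11.5 (even though the decimal 11.28 < 11.5).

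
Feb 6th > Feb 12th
False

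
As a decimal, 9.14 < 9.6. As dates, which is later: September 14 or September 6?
September 14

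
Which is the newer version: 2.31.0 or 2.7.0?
2.31.0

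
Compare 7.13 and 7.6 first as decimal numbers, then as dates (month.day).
As decimals: 7.13 < 7.6. As dates: 7/13 is later than 7/6 (day 13 > day 6).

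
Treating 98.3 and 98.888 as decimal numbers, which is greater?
98.888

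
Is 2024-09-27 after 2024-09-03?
Yes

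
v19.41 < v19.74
True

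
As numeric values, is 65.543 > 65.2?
True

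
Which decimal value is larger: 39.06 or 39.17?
39.17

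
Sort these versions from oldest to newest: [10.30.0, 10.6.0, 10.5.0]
[10.5.0, 10.6.0, 10.30.0]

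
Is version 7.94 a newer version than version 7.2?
Yes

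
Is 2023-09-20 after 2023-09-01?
Yes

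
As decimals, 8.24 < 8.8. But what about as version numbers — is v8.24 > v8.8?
True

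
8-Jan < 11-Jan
True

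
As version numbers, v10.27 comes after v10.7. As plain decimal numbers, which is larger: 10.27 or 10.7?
10.7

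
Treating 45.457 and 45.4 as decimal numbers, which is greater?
45.457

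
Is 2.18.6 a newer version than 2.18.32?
No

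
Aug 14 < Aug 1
False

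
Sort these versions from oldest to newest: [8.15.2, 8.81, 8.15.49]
[8.15.2, 8.15.49, 8.81]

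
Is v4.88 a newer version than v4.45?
Yes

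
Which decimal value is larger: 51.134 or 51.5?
51.5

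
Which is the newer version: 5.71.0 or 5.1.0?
5.71.0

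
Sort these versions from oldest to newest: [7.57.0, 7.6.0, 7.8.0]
[7.6.0, 7.8.0, 7.57.0]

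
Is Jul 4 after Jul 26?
No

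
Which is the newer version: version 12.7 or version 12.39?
version 12.39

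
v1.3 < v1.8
True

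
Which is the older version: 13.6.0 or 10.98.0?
10.98.0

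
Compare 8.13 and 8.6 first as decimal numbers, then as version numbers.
As decimals: 8.13 < 8.6. As versions: v8.13 > v8.6 (minor version 13 > 6).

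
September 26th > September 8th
True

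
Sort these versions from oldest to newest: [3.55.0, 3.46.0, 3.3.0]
[3.3.0, 3.46.0, 3.55.0]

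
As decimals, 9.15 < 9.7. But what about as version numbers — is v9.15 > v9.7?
True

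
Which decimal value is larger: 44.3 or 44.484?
44.484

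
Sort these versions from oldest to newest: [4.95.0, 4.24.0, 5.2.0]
[4.24.0, 4.95.0, 5.2.0]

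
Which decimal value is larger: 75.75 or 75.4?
75.75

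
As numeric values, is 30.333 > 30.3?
True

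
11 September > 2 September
True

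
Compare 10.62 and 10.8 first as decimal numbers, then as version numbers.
As decimals: 10.62 < 10.8. As versions: v10.62 > v10.8 (minor version 62 > 8).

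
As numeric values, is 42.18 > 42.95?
False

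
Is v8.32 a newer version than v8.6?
Yes. Version numbers are compared segment by segment as integers, not as decimals: minor version 32 > 6, so v8.32 > v8.6 (even though the decimal 8.32 < 8.6).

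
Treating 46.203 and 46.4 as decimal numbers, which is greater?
46.4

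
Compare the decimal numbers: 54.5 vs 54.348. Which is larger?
54.5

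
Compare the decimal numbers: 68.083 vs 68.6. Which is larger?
68.6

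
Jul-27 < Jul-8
False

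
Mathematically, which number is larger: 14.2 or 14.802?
14.802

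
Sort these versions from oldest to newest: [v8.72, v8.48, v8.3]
[v8.3, v8.48, v8.72]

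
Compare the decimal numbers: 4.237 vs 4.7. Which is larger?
4.7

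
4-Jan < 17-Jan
True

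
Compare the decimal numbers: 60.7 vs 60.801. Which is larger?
60.801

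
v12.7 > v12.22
False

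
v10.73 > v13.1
False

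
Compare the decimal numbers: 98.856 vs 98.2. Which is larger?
98.856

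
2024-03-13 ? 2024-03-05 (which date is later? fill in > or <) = >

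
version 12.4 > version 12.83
False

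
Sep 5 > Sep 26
False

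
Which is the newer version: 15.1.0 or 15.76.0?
15.76.0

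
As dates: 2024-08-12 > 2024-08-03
True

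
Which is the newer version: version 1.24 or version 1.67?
version 1.67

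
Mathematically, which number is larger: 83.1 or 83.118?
83.118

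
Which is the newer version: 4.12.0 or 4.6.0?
4.12.0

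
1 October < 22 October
True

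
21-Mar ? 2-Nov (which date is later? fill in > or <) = <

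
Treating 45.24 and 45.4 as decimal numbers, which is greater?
45.4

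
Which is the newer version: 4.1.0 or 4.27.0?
4.27.0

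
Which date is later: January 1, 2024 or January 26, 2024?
January 26, 2024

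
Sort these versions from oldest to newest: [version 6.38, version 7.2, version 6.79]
[version 6.38, version 6.79, version 7.2]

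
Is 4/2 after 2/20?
Yes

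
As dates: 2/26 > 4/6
False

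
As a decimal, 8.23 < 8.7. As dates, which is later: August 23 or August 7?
August 23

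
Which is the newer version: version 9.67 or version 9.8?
version 9.67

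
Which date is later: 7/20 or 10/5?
10/5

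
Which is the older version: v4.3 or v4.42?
v4.3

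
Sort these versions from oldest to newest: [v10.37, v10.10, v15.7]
[v10.10, v10.37, v15.7]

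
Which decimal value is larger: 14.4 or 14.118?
14.4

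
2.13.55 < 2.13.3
False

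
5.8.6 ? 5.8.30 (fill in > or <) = <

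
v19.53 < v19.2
False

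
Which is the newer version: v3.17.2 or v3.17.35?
v3.17.35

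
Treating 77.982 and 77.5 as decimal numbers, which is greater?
77.982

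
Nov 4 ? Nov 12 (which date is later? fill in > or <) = <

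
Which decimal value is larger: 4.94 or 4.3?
4.94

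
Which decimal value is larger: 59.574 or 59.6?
59.6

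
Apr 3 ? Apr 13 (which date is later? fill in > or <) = <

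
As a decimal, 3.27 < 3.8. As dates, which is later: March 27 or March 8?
March 27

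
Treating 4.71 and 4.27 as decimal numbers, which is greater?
4.71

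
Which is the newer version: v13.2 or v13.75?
v13.75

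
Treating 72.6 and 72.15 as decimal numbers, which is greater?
72.6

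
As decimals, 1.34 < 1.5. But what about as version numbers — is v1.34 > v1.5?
True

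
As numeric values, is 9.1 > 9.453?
False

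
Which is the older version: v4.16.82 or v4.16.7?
v4.16.7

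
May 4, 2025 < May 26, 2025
True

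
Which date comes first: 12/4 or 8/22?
8/22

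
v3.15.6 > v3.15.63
False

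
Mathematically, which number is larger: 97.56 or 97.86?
97.86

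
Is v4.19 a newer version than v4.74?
No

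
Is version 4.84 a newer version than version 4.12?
Yes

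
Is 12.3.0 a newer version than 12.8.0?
No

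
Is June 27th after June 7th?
Yes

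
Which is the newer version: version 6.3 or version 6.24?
version 6.24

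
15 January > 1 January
True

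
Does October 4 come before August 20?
No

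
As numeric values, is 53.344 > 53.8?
False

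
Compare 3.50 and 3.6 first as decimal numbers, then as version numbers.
As decimals: 3.50 < 3.6. As versions: v3.50 > v3.6 (minor version 50 > 6).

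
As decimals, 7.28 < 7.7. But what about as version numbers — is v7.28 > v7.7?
True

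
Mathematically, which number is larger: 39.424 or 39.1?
39.424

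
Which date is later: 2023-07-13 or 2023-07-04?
2023-07-13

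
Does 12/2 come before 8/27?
No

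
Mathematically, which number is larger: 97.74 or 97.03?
97.74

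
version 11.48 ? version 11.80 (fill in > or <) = <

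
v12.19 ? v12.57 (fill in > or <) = <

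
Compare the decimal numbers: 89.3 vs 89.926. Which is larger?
89.926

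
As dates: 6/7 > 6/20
False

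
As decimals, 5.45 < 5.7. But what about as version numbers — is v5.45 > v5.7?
True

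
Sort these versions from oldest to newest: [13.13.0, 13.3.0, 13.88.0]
[13.3.0, 13.13.0, 13.88.0]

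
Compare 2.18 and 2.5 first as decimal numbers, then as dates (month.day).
As decimals: 2.18 < 2.5. As dates: 2/18 is later than 2/5 (day 18 > day 5).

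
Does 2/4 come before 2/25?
Yes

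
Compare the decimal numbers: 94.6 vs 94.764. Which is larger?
94.764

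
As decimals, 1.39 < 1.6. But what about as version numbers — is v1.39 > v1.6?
True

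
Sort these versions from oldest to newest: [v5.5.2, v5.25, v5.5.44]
[v5.5.2, v5.5.44, v5.25]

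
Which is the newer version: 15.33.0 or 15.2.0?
15.33.0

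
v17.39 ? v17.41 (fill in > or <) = <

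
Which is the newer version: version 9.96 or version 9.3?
version 9.96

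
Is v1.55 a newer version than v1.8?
Yes. Version numbers are compared segment by segment as integers, not as decimals: minor version 55 > 8, so v1.55 > v1.8 (even though the decimal 1.55 < 1.8).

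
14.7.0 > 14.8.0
False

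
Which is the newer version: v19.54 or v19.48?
v19.54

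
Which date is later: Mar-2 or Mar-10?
Mar-10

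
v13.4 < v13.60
True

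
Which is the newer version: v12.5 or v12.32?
v12.32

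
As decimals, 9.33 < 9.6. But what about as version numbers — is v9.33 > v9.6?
True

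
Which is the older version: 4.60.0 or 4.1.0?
4.1.0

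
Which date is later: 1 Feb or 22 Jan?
1 Feb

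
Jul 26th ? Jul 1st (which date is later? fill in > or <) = >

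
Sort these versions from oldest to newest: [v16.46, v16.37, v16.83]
[v16.37, v16.46, v16.83]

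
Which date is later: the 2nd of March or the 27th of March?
the 27th of March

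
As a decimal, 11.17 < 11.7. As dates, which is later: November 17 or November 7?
November 17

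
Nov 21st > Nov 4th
True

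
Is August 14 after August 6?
Yes. Day 14 comes after day 6 in August — this is a date comparison, not a decimal one (the decimal 8.14 would be smaller than 8.6).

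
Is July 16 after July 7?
Yes. Day 16 comes after day 7 in July — this is a date comparison, not a decimal one (the decimal 7.16 would be smaller than 7.7).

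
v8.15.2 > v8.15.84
False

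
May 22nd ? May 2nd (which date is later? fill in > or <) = >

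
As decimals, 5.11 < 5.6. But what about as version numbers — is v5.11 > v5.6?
True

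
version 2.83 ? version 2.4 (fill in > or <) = >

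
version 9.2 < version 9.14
True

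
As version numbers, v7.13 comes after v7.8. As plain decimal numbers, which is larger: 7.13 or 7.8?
7.8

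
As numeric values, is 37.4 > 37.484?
False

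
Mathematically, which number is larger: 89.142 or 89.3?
89.3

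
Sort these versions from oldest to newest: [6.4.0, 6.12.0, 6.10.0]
[6.4.0, 6.10.0, 6.12.0]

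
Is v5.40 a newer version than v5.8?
Yes. Version numbers are compared segment by segment as integers, not as decimals: minor version 40 > 8, so v5.40 > v5.8 (even though the decimal 5.40 < 5.8).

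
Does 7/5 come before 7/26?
Yes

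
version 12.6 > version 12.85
False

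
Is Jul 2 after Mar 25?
Yes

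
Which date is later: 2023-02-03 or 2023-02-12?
2023-02-12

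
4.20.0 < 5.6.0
True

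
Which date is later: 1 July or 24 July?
24 July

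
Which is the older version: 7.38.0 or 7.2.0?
7.2.0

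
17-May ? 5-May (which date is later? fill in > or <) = >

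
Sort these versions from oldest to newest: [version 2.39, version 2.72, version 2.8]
[version 2.8, version 2.39, version 2.72]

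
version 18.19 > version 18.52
False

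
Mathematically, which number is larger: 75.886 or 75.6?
75.886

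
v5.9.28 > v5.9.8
True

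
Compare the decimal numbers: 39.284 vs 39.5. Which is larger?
39.5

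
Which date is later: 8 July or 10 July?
10 July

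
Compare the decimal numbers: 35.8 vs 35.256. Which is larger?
35.8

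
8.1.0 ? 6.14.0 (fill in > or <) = >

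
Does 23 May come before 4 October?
Yes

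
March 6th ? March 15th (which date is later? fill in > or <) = <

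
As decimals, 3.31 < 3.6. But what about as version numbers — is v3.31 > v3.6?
True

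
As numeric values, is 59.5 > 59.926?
False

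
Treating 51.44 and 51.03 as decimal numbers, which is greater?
51.44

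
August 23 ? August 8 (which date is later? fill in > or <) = >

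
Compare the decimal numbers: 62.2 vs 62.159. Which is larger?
62.2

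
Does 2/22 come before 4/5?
Yes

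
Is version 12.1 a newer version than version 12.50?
No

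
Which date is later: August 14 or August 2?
August 14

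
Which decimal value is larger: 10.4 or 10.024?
10.4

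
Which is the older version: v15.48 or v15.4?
v15.4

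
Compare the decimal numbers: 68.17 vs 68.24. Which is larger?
68.24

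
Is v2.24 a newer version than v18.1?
No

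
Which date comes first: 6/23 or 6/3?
6/3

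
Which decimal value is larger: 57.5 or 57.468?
57.5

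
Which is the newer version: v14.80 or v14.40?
v14.80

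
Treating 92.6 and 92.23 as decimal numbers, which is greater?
92.6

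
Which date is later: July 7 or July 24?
July 24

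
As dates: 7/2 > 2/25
True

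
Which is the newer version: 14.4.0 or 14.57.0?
14.57.0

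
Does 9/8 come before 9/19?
Yes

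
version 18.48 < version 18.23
False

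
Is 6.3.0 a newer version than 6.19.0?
No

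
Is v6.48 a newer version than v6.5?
Yes. Version numbers are compared segment by segment as integers, not as decimals: minor version 48 > 5, so v6.48 > v6.5 (even though the decimal 6.48 < 6.5).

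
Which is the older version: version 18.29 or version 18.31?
version 18.29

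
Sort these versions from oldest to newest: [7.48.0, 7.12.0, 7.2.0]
[7.2.0, 7.12.0, 7.48.0]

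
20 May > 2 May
True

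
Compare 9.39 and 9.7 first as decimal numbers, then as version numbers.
As decimals: 9.39 < 9.7. As versions: v9.39 > v9.7 (minor version 39 > 7).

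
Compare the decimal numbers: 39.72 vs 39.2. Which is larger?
39.72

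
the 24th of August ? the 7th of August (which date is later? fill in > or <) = >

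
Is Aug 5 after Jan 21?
Yes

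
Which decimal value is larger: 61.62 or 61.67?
61.67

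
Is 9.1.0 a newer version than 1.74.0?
Yes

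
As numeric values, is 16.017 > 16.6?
False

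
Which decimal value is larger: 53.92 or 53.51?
53.92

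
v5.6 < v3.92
False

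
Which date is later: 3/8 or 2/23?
3/8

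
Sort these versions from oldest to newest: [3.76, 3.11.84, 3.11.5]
[3.11.5, 3.11.84, 3.76]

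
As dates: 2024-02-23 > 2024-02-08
True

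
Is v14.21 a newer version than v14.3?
Yes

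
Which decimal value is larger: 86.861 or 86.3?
86.861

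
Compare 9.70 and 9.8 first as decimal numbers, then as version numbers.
As decimals: 9.70 < 9.8. As versions: v9.70 > v9.8 (minor version 70 > 8).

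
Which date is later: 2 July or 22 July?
22 July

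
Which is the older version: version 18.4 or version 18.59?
version 18.4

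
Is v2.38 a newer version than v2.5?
Yes. Version numbers are compared segment by segment as integers, not as decimals: minor version 38 > 5, so v2.38 > v2.5 (even though the decimal 2.38 < 2.5).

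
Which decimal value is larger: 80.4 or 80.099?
80.4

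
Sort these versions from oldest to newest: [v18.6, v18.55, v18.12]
[v18.6, v18.12, v18.55]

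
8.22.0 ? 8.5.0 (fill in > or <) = >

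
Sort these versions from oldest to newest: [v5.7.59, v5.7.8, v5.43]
[v5.7.8, v5.7.59, v5.43]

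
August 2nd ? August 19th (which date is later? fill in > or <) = <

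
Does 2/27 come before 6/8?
Yes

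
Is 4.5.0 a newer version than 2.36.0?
Yes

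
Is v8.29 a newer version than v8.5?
Yes. Version numbers are compared segment by segment as integers, not as decimals: minor version 29 > 5, so v8.29 > v8.5 (even though the decimal 8.29 < 8.5).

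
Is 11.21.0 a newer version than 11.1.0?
Yes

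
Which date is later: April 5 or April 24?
April 24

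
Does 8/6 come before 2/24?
No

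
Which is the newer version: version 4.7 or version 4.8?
version 4.8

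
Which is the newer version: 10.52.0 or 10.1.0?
10.52.0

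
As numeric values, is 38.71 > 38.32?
True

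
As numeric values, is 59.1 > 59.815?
False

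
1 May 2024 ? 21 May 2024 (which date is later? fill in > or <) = <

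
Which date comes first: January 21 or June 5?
January 21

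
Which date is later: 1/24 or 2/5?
2/5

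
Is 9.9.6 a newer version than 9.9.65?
No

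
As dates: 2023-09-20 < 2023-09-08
False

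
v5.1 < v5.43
True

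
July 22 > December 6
False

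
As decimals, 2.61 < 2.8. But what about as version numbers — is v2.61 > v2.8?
True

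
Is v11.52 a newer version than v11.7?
Yes. Version numbers are compared segment by segment as integers, not as decimals: minor version 52 > 7, so v11.52 > v11.7 (even though the decimal 11.52 < 11.7).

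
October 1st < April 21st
False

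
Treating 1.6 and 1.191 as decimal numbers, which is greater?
1.6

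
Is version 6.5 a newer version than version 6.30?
No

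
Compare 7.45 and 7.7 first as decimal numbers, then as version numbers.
As decimals: 7.45 < 7.7. As versions: v7.45 > v7.7 (minor version 45 > 7).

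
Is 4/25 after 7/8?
No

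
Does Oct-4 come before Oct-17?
Yes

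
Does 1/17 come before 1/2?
No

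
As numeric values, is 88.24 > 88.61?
False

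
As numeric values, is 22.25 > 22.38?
False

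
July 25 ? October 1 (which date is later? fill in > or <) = <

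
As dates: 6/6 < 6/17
True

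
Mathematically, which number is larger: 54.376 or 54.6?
54.6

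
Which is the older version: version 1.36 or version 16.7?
version 1.36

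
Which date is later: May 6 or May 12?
May 12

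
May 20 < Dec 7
True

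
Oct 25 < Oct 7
False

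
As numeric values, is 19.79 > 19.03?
True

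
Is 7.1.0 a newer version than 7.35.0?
No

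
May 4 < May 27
True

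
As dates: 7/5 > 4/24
True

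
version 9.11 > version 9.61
False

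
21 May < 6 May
False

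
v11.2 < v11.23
True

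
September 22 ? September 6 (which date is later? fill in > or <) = >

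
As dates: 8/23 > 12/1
False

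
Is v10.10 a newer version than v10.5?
Yes. Version numbers are compared segment by segment as integers, not as decimals: minor version 10 > 5, so v10.10 > v10.5 (even though the decimal 10.10 < 10.5).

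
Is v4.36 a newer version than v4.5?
Yes. Version numbers are compared segment by segment as integers, not as decimals: minor version 36 > 5, so v4.36 > v4.5 (even though the decimal 4.36 < 4.5).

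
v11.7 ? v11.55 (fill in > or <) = <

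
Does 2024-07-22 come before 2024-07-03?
No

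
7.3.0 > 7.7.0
False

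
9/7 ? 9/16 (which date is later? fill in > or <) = <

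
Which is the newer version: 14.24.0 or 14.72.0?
14.72.0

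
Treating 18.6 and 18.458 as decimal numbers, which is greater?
18.6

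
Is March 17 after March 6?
Yes. Day 17 comes after day 6 in March — this is a date comparison, not a decimal one (the decimal 3.17 would be smaller than 3.6).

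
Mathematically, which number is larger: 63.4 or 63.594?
63.594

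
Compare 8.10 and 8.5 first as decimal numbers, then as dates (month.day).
As decimals: 8.10 < 8.5. As dates: 8/10 is later than 8/5 (day 10 > day 5).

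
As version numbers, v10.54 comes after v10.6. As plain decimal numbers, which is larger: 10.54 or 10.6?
10.6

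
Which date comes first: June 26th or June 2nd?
June 2nd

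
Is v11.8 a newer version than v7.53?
Yes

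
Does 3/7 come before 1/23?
No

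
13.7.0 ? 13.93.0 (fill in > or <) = <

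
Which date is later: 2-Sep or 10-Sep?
10-Sep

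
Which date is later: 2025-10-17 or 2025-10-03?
2025-10-17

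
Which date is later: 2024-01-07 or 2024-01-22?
2024-01-22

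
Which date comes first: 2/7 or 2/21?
2/7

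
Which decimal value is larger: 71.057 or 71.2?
71.2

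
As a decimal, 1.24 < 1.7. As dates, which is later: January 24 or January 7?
January 24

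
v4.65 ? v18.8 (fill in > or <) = <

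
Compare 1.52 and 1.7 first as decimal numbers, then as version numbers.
As decimals: 1.52 < 1.7. As versions: v1.52 > v1.7 (minor version 52 > 7).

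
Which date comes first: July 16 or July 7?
July 7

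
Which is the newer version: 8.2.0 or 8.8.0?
8.8.0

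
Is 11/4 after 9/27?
Yes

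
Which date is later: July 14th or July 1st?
July 14th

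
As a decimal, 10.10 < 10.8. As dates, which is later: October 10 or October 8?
October 10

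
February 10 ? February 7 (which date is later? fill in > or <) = >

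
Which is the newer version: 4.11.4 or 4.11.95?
4.11.95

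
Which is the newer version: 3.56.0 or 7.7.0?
7.7.0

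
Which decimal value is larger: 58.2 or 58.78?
58.78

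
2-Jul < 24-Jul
True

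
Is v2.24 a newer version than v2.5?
Yes. Version numbers are compared segment by segment as integers, not as decimals: minor version 24 > 5, so v2.24 > v2.5 (even though the decimal 2.24 < 2.5).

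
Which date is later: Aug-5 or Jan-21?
Aug-5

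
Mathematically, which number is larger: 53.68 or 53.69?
53.69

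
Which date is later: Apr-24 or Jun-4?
Jun-4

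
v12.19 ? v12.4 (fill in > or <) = >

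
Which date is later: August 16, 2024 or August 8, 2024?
August 16, 2024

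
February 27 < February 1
False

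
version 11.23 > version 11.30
False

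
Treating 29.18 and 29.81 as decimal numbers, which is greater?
29.81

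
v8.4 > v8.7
False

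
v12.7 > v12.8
False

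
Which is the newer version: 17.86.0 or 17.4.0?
17.86.0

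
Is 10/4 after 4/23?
Yes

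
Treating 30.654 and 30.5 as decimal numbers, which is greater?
30.654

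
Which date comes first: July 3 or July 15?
July 3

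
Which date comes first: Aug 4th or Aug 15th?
Aug 4th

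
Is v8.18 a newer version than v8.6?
Yes. Version numbers are compared segment by segment as integers, not as decimals: minor version 18 > 6, so v8.18 > v8.6 (even though the decimal 8.18 < 8.6).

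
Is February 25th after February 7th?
Yes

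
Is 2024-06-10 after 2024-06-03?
Yes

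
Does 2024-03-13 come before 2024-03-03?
No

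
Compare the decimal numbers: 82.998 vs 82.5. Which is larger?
82.998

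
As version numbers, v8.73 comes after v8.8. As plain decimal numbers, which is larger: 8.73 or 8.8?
8.8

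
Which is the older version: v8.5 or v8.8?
v8.5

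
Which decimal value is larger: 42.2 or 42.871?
42.871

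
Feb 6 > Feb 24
False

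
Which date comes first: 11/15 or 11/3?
11/3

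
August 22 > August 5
True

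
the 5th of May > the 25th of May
False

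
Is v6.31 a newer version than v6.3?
Yes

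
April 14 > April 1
True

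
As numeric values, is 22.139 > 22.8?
False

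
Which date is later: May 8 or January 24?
May 8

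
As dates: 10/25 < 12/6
True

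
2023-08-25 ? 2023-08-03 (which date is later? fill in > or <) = >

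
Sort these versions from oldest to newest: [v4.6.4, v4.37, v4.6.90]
[v4.6.4, v4.6.90, v4.37]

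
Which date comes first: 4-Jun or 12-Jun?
4-Jun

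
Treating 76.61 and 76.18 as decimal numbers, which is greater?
76.61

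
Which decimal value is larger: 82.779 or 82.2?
82.779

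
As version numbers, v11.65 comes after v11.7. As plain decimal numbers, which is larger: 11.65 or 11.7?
11.7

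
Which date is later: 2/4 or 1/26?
2/4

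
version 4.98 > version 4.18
True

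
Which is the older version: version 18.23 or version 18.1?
version 18.1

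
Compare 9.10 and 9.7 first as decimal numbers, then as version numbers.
As decimals: 9.10 < 9.7. As versions: v9.10 > v9.7 (minor version 10 > 7).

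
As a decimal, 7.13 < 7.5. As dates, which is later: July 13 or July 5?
July 13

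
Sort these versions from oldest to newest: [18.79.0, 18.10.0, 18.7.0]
[18.7.0, 18.10.0, 18.79.0]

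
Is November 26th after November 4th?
Yes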